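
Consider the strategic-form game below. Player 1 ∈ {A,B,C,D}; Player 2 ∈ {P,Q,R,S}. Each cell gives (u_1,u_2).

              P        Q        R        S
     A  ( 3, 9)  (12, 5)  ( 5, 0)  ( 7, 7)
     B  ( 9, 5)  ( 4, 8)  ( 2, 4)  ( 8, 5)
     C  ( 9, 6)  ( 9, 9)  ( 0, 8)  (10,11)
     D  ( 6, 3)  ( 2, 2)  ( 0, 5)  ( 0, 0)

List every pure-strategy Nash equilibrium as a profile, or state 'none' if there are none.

PSNE = {(C,S)}

(A,P): not NE [P1→C gives 9>3]
(A,Q): not NE [P2→P gives 9>5]
(A,R): not NE [P2→P gives 9>0]
(A,S): not NE [P1→C gives 10>7; P2→P gives 9>7]
(B,P): not NE [P2→Q gives 8>5]
(B,Q): not NE [P1→A gives 12>4]
(B,R): not NE [P1→A gives 5>2; P2→Q gives 8>4]
(B,S): not NE [P1→C gives 10>8; P2→Q gives 8>5]
(C,P): not NE [P2→S gives 11>6]
(C,Q): not NE [P1→A gives 12>9; P2→S gives 11>9]
(C,R): not NE [P1→A gives 5>0; P2→S gives 11>8]
(C,S): NE
(D,P): not NE [P1→C gives 9>6; P2→R gives 5>3]
(D,Q): not NE [P1→A gives 12>2; P2→R gives 5>2]
(D,R): not NE [P1→A gives 5>0]
(D,S): not NE [P1→C gives 10>0; P2→R gives 5>0]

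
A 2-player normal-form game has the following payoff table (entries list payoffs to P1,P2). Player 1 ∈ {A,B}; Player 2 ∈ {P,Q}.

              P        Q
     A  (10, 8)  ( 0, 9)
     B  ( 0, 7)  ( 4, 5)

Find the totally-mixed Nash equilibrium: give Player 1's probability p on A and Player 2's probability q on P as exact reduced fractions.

P1 indiff ⇒ q·10+(1-q)·0 = q·0+(1-q)·4 ⇒ q(10) = (1-q)(4) ⇒ q = 2/7
P2 indiff ⇒ p·8+(1-p)·7 = p·9+(1-p)·5 ⇒ p(-1) = (1-p)(-2) ⇒ p = 2/3

P1 mixes 2/3 on A; P2 mixes 2/7 on P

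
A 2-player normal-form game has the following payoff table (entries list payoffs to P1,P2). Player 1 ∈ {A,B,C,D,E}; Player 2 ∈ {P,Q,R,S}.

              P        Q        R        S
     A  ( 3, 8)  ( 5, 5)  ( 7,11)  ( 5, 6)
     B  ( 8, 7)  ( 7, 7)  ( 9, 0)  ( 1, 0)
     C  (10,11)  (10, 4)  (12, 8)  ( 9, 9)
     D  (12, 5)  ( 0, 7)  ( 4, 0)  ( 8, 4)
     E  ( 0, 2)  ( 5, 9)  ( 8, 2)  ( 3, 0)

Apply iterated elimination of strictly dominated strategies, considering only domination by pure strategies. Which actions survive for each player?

Remaining: P1:{C,D} P2:{P,Q}

P1 drop A (C beats it: P:10>3 Q:10>5 R:12>7 S:9>5)
P1 drop B (C beats it: P:10>8 Q:10>7 R:12>9 S:9>1)
P1 drop E (C beats it: P:10>0 Q:10>5 R:12>8 S:9>3)
P2 drop R (P beats it: C:11>8 D:5>0)
P2 drop S (P beats it: C:11>9 D:5>4)
P1→{C,D} P2→{P,Q}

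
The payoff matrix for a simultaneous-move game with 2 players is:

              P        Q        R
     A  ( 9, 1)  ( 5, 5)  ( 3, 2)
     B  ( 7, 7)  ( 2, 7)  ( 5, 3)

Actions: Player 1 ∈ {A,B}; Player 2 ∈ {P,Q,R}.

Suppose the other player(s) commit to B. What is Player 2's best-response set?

u_2(P vs B) = 7
u_2(Q vs B) = 7
u_2(R vs B) = 3
max payoff 7 at {P,Q}

BR_2 = {P,Q}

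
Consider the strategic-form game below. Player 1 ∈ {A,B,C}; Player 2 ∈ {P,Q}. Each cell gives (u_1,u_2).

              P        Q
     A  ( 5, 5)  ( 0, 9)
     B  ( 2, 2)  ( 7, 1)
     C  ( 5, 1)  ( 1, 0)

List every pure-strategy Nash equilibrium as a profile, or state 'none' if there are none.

(A,P): not NE [P2→Q gives 9>5]
(A,Q): not NE [P1→B gives 7>0]
(B,P): not NE [P1→C gives 5>2]
(B,Q): not NE [P2→P gives 2>1]
(C,P): NE
(C,Q): not NE [P1→B gives 7>1; P2→P gives 1>0]

NE set: (C,P)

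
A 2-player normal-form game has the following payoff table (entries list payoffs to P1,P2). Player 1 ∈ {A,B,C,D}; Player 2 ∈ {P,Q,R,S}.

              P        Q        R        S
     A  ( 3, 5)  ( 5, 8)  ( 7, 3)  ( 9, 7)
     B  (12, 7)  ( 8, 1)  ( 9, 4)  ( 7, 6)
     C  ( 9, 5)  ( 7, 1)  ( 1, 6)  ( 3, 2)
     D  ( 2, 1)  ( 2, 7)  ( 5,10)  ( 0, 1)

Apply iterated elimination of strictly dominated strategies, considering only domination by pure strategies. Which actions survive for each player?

P1 drop C (B beats it: P:12>9 Q:8>7 R:9>1 S:7>3)
P1 drop D (A beats it: P:3>2 Q:5>2 R:7>5 S:9>0)
P2 drop R (P beats it: A:5>3 B:7>4)
P1→{A,B} P2→{P,Q,S}

Remaining: P1:{A,B} P2:{P,Q,S}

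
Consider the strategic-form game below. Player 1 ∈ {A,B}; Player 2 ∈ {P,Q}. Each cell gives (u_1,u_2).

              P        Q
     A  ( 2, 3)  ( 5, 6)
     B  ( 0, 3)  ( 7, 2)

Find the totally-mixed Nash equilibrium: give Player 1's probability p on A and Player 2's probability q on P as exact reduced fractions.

p=1/4, q=1/2

P1 indiff ⇒ q·2+(1-q)·5 = q·0+(1-q)·7 ⇒ q(2) = (1-q)(2) ⇒ q = 1/2
P2 indiff ⇒ p·3+(1-p)·3 = p·6+(1-p)·2 ⇒ p(-3) = (1-p)(-1) ⇒ p = 1/4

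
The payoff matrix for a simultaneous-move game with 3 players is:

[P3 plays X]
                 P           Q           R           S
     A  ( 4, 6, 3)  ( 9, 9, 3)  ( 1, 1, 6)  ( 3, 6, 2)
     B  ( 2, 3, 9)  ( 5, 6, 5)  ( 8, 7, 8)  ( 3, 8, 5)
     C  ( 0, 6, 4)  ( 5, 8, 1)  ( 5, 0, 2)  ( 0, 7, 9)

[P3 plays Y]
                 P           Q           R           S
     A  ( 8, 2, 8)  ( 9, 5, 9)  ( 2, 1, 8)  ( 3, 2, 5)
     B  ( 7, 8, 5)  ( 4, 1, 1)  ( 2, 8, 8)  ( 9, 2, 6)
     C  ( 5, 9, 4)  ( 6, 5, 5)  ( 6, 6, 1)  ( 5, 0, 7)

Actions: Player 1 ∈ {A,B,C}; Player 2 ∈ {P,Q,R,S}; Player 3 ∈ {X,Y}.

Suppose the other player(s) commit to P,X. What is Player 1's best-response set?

argmax u_1 = {A}

u_1(A vs P,X) = 4
u_1(B vs P,X) = 2
u_1(C vs P,X) = 0
max payoff 4 at {A}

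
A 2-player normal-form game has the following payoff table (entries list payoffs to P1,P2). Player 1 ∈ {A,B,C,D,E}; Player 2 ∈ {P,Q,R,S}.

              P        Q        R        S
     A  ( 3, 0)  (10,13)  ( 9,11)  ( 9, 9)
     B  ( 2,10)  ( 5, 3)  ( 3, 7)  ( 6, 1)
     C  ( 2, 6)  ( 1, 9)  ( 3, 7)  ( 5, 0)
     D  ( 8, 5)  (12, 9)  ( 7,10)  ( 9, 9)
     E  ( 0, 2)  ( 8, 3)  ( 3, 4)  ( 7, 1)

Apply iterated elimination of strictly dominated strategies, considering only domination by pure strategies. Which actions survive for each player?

Remaining: P1:{A,D} P2:{Q,R}

P1 drop B (A beats it: P:3>2 Q:10>5 R:9>3 S:9>6)
P1 drop C (A beats it: P:3>2 Q:10>1 R:9>3 S:9>5)
P1 drop E (A beats it: P:3>0 Q:10>8 R:9>3 S:9>7)
P2 drop P (Q beats it: A:13>0 D:9>5)
P2 drop S (R beats it: A:11>9 D:10>9)
P1→{A,D} P2→{Q,R}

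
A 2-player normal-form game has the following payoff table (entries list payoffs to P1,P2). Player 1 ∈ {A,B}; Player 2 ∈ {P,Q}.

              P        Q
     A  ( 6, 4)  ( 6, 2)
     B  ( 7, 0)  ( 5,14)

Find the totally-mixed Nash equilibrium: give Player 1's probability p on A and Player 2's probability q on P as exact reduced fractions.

P1 indiff ⇒ q·6+(1-q)·6 = q·7+(1-q)·5 ⇒ q(-1) = (1-q)(-1) ⇒ q = 1/2
P2 indiff ⇒ p·4+(1-p)·0 = p·2+(1-p)·14 ⇒ p(2) = (1-p)(14) ⇒ p = 7/8

(p,q) = (7/8, 1/2)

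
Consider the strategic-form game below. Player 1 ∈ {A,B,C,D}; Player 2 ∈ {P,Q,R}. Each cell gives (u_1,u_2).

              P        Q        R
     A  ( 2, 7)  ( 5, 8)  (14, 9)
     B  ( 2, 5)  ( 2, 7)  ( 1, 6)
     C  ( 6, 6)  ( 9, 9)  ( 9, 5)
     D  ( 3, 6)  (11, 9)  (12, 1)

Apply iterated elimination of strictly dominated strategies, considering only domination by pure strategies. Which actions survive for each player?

P1 drop B (C beats it: P:6>2 Q:9>2 R:9>1)
P2 drop P (Q beats it: A:8>7 C:9>6 D:9>6)
P1 drop C (D beats it: Q:11>9 R:12>9)
P1→{A,D} P2→{Q,R}

Remaining: P1:{A,D} P2:{Q,R}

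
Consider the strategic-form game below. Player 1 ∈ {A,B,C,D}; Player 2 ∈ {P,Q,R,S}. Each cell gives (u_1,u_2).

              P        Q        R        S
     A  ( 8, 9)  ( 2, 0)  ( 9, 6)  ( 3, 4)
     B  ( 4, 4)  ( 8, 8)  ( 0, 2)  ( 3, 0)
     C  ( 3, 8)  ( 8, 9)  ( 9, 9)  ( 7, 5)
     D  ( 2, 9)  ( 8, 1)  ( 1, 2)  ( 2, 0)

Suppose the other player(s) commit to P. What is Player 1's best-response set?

u_1(A vs P) = 8
u_1(B vs P) = 4
u_1(C vs P) = 3
u_1(D vs P) = 2
max payoff 8 at {A}

BR_1 = {A}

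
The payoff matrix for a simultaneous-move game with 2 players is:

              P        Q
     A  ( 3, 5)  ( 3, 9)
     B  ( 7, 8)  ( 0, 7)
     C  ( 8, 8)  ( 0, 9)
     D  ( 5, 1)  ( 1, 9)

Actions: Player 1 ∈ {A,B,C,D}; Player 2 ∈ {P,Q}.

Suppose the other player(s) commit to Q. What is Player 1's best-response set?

argmax u_1 = {A}

u_1(A vs Q) = 3
u_1(B vs Q) = 0
u_1(C vs Q) = 0
u_1(D vs Q) = 1
max payoff 3 at {A}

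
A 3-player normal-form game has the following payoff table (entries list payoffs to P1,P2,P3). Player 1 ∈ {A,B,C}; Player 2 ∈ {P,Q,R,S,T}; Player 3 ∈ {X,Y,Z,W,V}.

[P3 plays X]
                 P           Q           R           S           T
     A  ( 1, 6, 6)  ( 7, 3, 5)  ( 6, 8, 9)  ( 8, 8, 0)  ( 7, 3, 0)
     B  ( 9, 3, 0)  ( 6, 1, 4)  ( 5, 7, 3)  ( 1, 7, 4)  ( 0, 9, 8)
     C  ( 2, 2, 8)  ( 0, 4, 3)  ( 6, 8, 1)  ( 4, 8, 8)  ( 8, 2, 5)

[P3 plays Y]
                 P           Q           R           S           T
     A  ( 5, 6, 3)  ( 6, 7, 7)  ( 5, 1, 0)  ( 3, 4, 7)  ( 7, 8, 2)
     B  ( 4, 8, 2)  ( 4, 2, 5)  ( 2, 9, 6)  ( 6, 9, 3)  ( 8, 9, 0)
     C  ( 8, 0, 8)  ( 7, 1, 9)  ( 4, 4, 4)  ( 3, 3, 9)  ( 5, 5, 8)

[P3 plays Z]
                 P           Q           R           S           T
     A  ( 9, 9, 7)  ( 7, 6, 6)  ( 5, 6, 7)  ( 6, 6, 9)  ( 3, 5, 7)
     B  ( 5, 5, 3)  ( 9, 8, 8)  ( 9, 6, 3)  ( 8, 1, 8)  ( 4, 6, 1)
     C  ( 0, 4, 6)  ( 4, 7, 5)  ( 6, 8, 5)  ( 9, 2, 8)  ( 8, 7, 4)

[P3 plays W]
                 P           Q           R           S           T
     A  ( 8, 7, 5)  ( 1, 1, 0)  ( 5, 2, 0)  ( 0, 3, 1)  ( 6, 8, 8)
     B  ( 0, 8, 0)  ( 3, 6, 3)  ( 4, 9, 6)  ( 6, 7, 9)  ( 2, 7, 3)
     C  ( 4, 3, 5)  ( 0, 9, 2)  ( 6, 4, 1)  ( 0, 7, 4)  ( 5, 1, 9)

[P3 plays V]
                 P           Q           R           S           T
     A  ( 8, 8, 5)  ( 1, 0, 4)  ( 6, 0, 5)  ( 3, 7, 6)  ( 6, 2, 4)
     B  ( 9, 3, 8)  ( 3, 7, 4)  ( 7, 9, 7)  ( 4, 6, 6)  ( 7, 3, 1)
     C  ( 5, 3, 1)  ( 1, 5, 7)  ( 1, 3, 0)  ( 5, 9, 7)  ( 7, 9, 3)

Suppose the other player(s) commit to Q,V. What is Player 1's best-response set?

P1 best: {B}

u_1(A vs Q,V) = 1
u_1(B vs Q,V) = 3
u_1(C vs Q,V) = 1
max payoff 3 at {B}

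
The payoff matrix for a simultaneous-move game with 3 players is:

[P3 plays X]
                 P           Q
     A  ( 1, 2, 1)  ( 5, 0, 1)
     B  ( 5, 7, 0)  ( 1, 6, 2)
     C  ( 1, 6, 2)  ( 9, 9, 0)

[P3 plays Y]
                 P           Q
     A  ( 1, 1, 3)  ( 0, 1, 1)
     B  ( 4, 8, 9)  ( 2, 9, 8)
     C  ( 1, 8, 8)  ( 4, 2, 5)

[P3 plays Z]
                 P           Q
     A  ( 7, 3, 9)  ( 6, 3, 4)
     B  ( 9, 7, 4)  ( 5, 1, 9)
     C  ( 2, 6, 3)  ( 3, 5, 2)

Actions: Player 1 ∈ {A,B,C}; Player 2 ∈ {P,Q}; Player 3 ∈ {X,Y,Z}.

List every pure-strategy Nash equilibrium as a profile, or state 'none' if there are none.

(A,P,X): not NE [P1→B gives 5>1; P3→Z gives 9>1]
(A,P,Y): not NE [P1→B gives 4>1; P3→Z gives 9>3]
(A,P,Z): not NE [P1→B gives 9>7]
(A,Q,X): not NE [P1→C gives 9>5; P2→P gives 2>0; P3→Z gives 4>1]
(A,Q,Y): not NE [P1→C gives 4>0; P3→Z gives 4>1]
(A,Q,Z): NE
(B,P,X): not NE [P3→Y gives 9>0]
(B,P,Y): not NE [P2→Q gives 9>8]
(B,P,Z): not NE [P3→Y gives 9>4]
(B,Q,X): not NE [P1→C gives 9>1; P2→P gives 7>6; P3→Z gives 9>2]
(B,Q,Y): not NE [P1→C gives 4>2; P3→Z gives 9>8]
(B,Q,Z): not NE [P1→A gives 6>5; P2→P gives 7>1]
(C,P,X): not NE [P1→B gives 5>1; P2→Q gives 9>6; P3→Y gives 8>2]
(C,P,Y): not NE [P1→B gives 4>1]
(C,P,Z): not NE [P1→B gives 9>2; P3→Y gives 8>3]
(C,Q,X): not NE [P3→Y gives 5>0]
(C,Q,Y): not NE [P2→P gives 8>2]
(C,Q,Z): not NE [P1→A gives 6>3; P2→P gives 6>5; P3→Y gives 5>2]

PSNE = {(A,Q,Z)}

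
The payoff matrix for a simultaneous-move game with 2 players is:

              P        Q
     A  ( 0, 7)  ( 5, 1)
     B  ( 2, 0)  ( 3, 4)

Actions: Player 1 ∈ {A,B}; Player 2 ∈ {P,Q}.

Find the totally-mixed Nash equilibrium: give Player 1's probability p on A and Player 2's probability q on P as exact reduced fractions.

P1 indiff ⇒ q·0+(1-q)·5 = q·2+(1-q)·3 ⇒ q(-2) = (1-q)(-2) ⇒ q = 1/2
P2 indiff ⇒ p·7+(1-p)·0 = p·1+(1-p)·4 ⇒ p(6) = (1-p)(4) ⇒ p = 2/5

(p,q) = (2/5, 1/2)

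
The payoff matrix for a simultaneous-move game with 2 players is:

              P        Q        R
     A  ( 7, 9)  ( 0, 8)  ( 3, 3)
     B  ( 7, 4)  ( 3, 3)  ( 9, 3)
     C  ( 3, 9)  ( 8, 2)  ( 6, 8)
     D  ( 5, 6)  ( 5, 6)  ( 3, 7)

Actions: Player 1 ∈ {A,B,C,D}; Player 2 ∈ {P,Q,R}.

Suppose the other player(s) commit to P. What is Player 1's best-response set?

argmax u_1 = {A,B}

u_1(A vs P) = 7
u_1(B vs P) = 7
u_1(C vs P) = 3
u_1(D vs P) = 5
max payoff 7 at {A,B}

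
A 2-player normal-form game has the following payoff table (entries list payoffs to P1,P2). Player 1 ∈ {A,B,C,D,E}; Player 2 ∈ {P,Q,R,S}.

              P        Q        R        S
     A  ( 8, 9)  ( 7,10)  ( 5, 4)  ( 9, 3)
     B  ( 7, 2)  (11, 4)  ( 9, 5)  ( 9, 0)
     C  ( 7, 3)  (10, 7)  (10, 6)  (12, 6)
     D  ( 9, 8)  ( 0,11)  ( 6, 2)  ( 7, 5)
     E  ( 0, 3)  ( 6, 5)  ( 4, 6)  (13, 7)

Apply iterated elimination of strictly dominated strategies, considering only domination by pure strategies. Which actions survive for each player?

Remaining: P1:{B,C,E} P2:{Q,R,S}

P2 drop P (Q beats it: A:10>9 B:4>2 C:7>3 D:11>8 E:5>3)
P1 drop A (C beats it: Q:10>7 R:10>5 S:12>9)
P1 drop D (B beats it: Q:11>0 R:9>6 S:9>7)
P1→{B,C,E} P2→{Q,R,S}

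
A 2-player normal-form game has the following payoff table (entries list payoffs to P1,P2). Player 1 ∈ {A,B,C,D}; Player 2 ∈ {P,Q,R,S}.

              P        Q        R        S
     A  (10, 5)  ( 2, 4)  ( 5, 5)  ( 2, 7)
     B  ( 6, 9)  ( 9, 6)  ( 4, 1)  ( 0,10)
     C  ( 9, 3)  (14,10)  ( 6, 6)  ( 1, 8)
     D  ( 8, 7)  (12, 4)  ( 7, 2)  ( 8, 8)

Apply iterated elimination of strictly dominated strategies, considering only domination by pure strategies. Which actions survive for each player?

Remaining: P1:{C,D} P2:{Q,S}

P1 drop B (C beats it: P:9>6 Q:14>9 R:6>4 S:1>0)
P2 drop P (S beats it: A:7>5 C:8>3 D:8>7)
P1 drop A (D beats it: Q:12>2 R:7>5 S:8>2)
P2 drop R (Q beats it: C:10>6 D:4>2)
P1→{C,D} P2→{Q,S}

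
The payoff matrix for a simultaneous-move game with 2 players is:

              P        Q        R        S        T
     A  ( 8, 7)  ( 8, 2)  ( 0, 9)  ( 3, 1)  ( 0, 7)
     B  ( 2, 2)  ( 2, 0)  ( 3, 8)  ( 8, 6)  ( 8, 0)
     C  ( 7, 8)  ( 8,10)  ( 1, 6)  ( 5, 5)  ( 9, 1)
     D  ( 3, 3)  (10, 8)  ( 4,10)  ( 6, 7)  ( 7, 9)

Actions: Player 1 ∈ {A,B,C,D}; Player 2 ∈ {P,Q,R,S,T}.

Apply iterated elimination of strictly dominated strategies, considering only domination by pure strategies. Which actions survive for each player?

IESDS → P1:{A,C,D} P2:{P,Q,R}

P2 drop S (R beats it: A:9>1 B:8>6 C:6>5 D:10>7)
P2 drop T (R beats it: A:9>7 B:8>0 C:6>1 D:10>9)
P1 drop B (D beats it: P:3>2 Q:10>2 R:4>3)
P1→{A,C,D} P2→{P,Q,R}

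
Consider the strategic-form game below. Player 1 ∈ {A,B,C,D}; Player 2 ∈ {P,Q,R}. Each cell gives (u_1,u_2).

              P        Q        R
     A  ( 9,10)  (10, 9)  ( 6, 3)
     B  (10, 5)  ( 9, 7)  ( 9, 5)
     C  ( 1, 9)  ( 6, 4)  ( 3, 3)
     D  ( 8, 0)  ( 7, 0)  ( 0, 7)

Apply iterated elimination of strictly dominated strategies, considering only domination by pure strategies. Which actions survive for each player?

P1 drop C (A beats it: P:9>1 Q:10>6 R:6>3)
P1 drop D (A beats it: P:9>8 Q:10>7 R:6>0)
P2 drop R (Q beats it: A:9>3 B:7>5)
P1→{A,B} P2→{P,Q}

Remaining: P1:{A,B} P2:{P,Q}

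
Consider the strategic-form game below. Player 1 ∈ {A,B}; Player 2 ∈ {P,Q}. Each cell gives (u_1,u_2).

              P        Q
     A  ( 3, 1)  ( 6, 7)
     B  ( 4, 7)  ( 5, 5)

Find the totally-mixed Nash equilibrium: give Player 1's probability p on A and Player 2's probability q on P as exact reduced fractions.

P1 indiff ⇒ q·3+(1-q)·6 = q·4+(1-q)·5 ⇒ q(-1) = (1-q)(-1) ⇒ q = 1/2
P2 indiff ⇒ p·1+(1-p)·7 = p·7+(1-p)·5 ⇒ p(-6) = (1-p)(-2) ⇒ p = 1/4

P1 mixes 1/4 on A; P2 mixes 1/2 on P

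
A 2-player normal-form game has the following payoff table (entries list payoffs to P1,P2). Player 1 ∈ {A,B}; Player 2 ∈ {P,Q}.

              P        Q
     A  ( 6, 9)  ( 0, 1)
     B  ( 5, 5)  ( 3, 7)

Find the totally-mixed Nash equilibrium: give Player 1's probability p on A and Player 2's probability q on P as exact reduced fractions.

P1 mixes 1/5 on A; P2 mixes 3/4 on P

P1 indiff ⇒ q·6+(1-q)·0 = q·5+(1-q)·3 ⇒ q(1) = (1-q)(3) ⇒ q = 3/4
P2 indiff ⇒ p·9+(1-p)·5 = p·1+(1-p)·7 ⇒ p(8) = (1-p)(2) ⇒ p = 1/5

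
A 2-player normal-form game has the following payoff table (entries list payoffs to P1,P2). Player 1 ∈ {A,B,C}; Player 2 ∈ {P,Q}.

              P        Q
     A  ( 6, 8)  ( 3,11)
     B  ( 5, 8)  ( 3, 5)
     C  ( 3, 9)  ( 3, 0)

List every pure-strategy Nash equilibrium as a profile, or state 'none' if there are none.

(A,P): not NE [P2→Q gives 11>8]
(A,Q): NE
(B,P): not NE [P1→A gives 6>5]
(B,Q): not NE [P2→P gives 8>5]
(C,P): not NE [P1→A gives 6>3]
(C,Q): not NE [P2→P gives 9>0]

PSNE = {(A,Q)}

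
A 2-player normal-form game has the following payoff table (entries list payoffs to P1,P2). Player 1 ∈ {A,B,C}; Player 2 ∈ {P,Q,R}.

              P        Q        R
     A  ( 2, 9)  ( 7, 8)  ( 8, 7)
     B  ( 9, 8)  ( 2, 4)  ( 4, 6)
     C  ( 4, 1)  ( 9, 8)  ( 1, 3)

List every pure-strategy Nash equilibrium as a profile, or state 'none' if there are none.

NE set: (B,P), (C,Q)

(A,P): not NE [P1→B gives 9>2]
(A,Q): not NE [P1→C gives 9>7; P2→P gives 9>8]
(A,R): not NE [P2→P gives 9>7]
(B,P): NE
(B,Q): not NE [P1→C gives 9>2; P2→P gives 8>4]
(B,R): not NE [P1→A gives 8>4; P2→P gives 8>6]
(C,P): not NE [P1→B gives 9>4; P2→Q gives 8>1]
(C,Q): NE
(C,R): not NE [P1→A gives 8>1; P2→Q gives 8>3]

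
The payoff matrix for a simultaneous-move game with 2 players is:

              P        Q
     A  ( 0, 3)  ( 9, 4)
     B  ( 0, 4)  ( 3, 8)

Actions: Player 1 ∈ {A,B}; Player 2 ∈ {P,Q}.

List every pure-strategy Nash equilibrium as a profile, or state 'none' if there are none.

(A,P): not NE [P2→Q gives 4>3]
(A,Q): NE
(B,P): not NE [P2→Q gives 8>4]
(B,Q): not NE [P1→A gives 9>3]

NE set: (A,Q)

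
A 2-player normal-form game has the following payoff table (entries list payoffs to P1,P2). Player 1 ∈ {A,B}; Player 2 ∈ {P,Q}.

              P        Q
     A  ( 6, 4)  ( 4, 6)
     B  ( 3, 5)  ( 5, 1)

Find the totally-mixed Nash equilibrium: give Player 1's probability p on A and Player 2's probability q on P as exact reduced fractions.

P1 indiff ⇒ q·6+(1-q)·4 = q·3+(1-q)·5 ⇒ q(3) = (1-q)(1) ⇒ q = 1/4
P2 indiff ⇒ p·4+(1-p)·5 = p·6+(1-p)·1 ⇒ p(-2) = (1-p)(-4) ⇒ p = 2/3

(p,q) = (2/3, 1/4)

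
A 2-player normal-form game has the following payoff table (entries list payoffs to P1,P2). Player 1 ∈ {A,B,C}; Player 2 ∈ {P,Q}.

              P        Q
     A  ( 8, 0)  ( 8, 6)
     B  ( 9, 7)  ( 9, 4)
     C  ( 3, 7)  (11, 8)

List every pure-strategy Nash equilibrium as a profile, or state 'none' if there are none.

NE set: (B,P), (C,Q)

(A,P): not NE [P1→B gives 9>8; P2→Q gives 6>0]
(A,Q): not NE [P1→C gives 11>8]
(B,P): NE
(B,Q): not NE [P1→C gives 11>9; P2→P gives 7>4]
(C,P): not NE [P1→B gives 9>3; P2→Q gives 8>7]
(C,Q): NE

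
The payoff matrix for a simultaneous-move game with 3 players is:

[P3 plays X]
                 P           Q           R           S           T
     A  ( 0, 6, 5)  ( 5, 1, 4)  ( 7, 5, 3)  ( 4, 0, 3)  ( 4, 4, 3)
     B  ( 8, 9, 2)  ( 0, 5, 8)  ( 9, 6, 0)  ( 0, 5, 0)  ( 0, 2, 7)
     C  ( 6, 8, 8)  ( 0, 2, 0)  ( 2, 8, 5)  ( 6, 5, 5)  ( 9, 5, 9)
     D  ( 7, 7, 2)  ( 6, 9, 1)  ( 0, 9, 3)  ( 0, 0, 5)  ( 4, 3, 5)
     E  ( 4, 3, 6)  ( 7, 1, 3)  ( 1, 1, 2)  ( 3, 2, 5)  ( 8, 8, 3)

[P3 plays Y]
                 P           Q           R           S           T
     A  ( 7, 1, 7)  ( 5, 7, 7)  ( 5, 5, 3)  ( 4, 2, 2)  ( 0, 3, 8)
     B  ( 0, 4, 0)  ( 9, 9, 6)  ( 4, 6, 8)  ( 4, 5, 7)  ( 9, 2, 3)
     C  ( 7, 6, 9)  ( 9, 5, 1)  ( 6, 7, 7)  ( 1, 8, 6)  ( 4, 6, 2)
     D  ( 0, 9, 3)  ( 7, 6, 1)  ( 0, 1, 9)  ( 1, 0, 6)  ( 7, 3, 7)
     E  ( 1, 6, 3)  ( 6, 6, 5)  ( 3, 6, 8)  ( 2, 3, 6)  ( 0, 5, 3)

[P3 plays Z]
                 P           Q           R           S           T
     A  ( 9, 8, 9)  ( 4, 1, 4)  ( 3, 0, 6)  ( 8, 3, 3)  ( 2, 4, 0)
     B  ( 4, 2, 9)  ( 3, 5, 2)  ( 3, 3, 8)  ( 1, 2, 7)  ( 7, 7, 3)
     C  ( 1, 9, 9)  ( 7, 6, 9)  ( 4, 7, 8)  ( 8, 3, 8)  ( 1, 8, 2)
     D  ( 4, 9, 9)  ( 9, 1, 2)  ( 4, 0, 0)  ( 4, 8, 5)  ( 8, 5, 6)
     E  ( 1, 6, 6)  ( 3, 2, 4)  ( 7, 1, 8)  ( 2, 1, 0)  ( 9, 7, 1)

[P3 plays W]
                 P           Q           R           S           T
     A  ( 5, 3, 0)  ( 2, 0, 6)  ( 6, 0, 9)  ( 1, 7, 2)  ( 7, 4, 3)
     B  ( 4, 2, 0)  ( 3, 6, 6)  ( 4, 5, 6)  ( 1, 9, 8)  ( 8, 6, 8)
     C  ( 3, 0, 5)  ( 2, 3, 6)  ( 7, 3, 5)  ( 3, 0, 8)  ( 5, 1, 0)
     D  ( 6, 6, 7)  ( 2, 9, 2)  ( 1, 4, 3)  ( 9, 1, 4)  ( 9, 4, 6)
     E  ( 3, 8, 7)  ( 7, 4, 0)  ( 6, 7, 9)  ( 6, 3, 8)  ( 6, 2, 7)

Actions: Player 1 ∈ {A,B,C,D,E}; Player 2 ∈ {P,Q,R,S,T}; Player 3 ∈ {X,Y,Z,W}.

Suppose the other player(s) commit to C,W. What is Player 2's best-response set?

u_2(P vs C,W) = 0
u_2(Q vs C,W) = 3
u_2(R vs C,W) = 3
u_2(S vs C,W) = 0
u_2(T vs C,W) = 1
max payoff 3 at {Q,R}

argmax u_2 = {Q,R}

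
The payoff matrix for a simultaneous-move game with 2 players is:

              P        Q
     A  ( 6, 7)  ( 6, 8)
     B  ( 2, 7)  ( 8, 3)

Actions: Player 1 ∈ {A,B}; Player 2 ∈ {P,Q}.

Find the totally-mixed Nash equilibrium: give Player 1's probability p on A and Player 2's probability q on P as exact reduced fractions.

p=4/5, q=1/3

P1 indiff ⇒ q·6+(1-q)·6 = q·2+(1-q)·8 ⇒ q(4) = (1-q)(2) ⇒ q = 1/3
P2 indiff ⇒ p·7+(1-p)·7 = p·8+(1-p)·3 ⇒ p(-1) = (1-p)(-4) ⇒ p = 4/5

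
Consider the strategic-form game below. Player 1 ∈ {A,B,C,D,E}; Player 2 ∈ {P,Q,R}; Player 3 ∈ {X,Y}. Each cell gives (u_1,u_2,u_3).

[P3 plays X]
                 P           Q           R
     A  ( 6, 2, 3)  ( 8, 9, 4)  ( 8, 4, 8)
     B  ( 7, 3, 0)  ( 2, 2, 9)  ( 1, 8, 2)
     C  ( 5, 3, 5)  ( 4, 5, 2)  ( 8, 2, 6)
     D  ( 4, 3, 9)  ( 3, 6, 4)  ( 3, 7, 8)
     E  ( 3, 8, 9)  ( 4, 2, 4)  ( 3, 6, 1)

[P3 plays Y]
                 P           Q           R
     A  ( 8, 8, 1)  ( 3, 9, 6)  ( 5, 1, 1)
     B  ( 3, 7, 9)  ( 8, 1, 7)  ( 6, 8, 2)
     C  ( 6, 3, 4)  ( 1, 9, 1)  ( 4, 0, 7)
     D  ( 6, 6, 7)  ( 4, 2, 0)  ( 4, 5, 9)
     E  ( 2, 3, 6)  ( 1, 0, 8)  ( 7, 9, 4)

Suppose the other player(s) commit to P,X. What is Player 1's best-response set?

u_1(A vs P,X) = 6
u_1(B vs P,X) = 7
u_1(C vs P,X) = 5
u_1(D vs P,X) = 4
u_1(E vs P,X) = 3
max payoff 7 at {B}

BR_1 = {B}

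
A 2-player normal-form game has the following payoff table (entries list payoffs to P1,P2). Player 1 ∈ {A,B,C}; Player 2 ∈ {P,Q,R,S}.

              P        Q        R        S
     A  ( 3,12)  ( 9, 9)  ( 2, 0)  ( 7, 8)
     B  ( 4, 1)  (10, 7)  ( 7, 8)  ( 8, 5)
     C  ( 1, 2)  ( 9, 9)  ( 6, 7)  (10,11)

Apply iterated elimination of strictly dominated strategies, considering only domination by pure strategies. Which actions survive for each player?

P1 drop A (B beats it: P:4>3 Q:10>9 R:7>2 S:8>7)
P2 drop P (Q beats it: B:7>1 C:9>2)
P1→{B,C} P2→{Q,R,S}

Survivors P1:{B,C} P2:{Q,R,S}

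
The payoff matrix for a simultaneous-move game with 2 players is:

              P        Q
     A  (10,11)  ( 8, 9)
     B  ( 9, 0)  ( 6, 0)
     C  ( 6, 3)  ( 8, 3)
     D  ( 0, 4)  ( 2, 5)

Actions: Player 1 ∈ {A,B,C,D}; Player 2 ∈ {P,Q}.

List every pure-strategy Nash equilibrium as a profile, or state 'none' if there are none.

NE set: (A,P), (C,Q)

(A,P): NE
(A,Q): not NE [P2→P gives 11>9]
(B,P): not NE [P1→A gives 10>9]
(B,Q): not NE [P1→C gives 8>6]
(C,P): not NE [P1→A gives 10>6]
(C,Q): NE
(D,P): not NE [P1→A gives 10>0; P2→Q gives 5>4]
(D,Q): not NE [P1→C gives 8>2]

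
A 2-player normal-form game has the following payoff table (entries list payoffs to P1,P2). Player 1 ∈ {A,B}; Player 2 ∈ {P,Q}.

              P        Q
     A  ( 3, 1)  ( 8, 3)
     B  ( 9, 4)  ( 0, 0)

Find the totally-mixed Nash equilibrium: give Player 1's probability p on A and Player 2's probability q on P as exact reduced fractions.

P1 indiff ⇒ q·3+(1-q)·8 = q·9+(1-q)·0 ⇒ q(-6) = (1-q)(-8) ⇒ q = 4/7
P2 indiff ⇒ p·1+(1-p)·4 = p·3+(1-p)·0 ⇒ p(-2) = (1-p)(-4) ⇒ p = 2/3

P1 mixes 2/3 on A; P2 mixes 4/7 on P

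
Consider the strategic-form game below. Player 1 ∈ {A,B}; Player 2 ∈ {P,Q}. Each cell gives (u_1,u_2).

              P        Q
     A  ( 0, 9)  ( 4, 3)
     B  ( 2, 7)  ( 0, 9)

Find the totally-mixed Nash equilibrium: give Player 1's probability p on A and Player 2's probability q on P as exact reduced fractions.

P1 indiff ⇒ q·0+(1-q)·4 = q·2+(1-q)·0 ⇒ q(-2) = (1-q)(-4) ⇒ q = 2/3
P2 indiff ⇒ p·9+(1-p)·7 = p·3+(1-p)·9 ⇒ p(6) = (1-p)(2) ⇒ p = 1/4

(p,q) = (1/4, 2/3)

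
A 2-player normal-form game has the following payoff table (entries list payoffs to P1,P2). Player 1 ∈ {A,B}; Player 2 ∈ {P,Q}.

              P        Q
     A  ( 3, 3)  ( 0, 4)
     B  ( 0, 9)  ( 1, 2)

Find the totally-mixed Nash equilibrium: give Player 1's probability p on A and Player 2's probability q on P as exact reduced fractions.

P1 indiff ⇒ q·3+(1-q)·0 = q·0+(1-q)·1 ⇒ q(3) = (1-q)(1) ⇒ q = 1/4
P2 indiff ⇒ p·3+(1-p)·9 = p·4+(1-p)·2 ⇒ p(-1) = (1-p)(-7) ⇒ p = 7/8

P1 mixes 7/8 on A; P2 mixes 1/4 on P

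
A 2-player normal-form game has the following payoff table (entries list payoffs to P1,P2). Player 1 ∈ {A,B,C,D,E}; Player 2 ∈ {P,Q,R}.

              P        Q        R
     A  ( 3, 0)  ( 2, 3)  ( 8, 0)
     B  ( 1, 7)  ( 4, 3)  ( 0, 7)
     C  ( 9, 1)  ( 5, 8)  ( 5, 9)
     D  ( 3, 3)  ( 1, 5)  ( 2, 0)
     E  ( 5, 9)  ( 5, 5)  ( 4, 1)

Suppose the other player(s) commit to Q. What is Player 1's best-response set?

BR_1 = {C,E}

u_1(A vs Q) = 2
u_1(B vs Q) = 4
u_1(C vs Q) = 5
u_1(D vs Q) = 1
u_1(E vs Q) = 5
max payoff 5 at {C,E}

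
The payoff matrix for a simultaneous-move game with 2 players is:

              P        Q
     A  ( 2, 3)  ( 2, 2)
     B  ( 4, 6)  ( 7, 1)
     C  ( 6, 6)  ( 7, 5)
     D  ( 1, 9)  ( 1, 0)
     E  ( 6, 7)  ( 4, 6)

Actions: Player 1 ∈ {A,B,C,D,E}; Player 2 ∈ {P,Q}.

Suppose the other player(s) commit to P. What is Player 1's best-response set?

u_1(A vs P) = 2
u_1(B vs P) = 4
u_1(C vs P) = 6
u_1(D vs P) = 1
u_1(E vs P) = 6
max payoff 6 at {C,E}

P1 best: {C,E}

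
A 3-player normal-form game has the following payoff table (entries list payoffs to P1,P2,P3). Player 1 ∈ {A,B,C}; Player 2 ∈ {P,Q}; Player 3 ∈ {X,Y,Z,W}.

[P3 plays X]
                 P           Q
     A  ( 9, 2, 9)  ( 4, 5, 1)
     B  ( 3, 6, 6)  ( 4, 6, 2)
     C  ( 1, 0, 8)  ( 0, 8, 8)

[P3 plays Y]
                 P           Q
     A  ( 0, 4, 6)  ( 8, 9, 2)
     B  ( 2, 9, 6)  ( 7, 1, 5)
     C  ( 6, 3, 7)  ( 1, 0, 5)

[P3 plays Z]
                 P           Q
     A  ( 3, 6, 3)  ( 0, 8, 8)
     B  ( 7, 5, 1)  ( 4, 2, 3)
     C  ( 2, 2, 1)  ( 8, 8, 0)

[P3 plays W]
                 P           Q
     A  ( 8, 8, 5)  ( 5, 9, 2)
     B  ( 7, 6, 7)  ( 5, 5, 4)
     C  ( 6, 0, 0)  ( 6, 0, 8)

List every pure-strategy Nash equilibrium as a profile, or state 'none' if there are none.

(A,P,X): not NE [P2→Q gives 5>2]
(A,P,Y): not NE [P1→C gives 6>0; P2→Q gives 9>4; P3→X gives 9>6]
(A,P,Z): not NE [P1→B gives 7>3; P2→Q gives 8>6; P3→X gives 9>3]
(A,P,W): not NE [P2→Q gives 9>8; P3→X gives 9>5]
(A,Q,X): not NE [P3→Z gives 8>1]
(A,Q,Y): not NE [P3→Z gives 8>2]
(A,Q,Z): not NE [P1→C gives 8>0]
(A,Q,W): not NE [P1→C gives 6>5; P3→Z gives 8>2]
(B,P,X): not NE [P1→A gives 9>3; P3→W gives 7>6]
(B,P,Y): not NE [P1→C gives 6>2; P3→W gives 7>6]
(B,P,Z): not NE [P3→W gives 7>1]
(B,P,W): not NE [P1→A gives 8>7]
(B,Q,X): not NE [P3→Y gives 5>2]
(B,Q,Y): not NE [P1→A gives 8>7; P2→P gives 9>1]
(B,Q,Z): not NE [P1→C gives 8>4; P2→P gives 5>2; P3→Y gives 5>3]
(B,Q,W): not NE [P1→C gives 6>5; P2→P gives 6>5; P3→Y gives 5>4]
(C,P,X): not NE [P1→A gives 9>1; P2→Q gives 8>0]
(C,P,Y): not NE [P3→X gives 8>7]
(C,P,Z): not NE [P1→B gives 7>2; P2→Q gives 8>2; P3→X gives 8>1]
(C,P,W): not NE [P1→A gives 8>6; P3→X gives 8>0]
(C,Q,X): not NE [P1→B gives 4>0]
(C,Q,Y): not NE [P1→A gives 8>1; P2→P gives 3>0; P3→W gives 8>5]
(C,Q,Z): not NE [P3→W gives 8>0]
(C,Q,W): NE

NE set: (C,Q,W)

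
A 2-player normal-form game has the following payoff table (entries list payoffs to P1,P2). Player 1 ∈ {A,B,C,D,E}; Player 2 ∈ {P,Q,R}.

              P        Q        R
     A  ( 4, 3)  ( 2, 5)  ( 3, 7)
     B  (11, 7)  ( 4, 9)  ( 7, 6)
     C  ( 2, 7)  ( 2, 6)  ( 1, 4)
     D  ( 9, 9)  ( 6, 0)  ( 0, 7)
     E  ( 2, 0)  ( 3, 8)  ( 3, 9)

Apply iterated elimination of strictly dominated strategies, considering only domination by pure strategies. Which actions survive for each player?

Remaining: P1:{B,D} P2:{P,Q}

P1 drop A (B beats it: P:11>4 Q:4>2 R:7>3)
P1 drop C (B beats it: P:11>2 Q:4>2 R:7>1)
P1 drop E (B beats it: P:11>2 Q:4>3 R:7>3)
P2 drop R (P beats it: B:7>6 D:9>7)
P1→{B,D} P2→{P,Q}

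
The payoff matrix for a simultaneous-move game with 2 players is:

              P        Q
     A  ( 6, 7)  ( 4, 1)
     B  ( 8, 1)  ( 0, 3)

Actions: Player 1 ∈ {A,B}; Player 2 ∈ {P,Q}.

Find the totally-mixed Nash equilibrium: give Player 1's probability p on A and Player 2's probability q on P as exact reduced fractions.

P1 mixes 1/4 on A; P2 mixes 2/3 on P

P1 indiff ⇒ q·6+(1-q)·4 = q·8+(1-q)·0 ⇒ q(-2) = (1-q)(-4) ⇒ q = 2/3
P2 indiff ⇒ p·7+(1-p)·1 = p·1+(1-p)·3 ⇒ p(6) = (1-p)(2) ⇒ p = 1/4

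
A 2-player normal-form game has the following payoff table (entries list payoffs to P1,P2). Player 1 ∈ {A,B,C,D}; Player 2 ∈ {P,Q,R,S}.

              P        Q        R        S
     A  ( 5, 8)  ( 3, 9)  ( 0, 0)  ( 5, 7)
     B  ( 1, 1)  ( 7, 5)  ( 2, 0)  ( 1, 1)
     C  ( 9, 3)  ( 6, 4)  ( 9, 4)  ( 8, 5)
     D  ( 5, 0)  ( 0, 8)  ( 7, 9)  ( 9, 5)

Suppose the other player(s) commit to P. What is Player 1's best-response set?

BR_1 = {C}

u_1(A vs P) = 5
u_1(B vs P) = 1
u_1(C vs P) = 9
u_1(D vs P) = 5
max payoff 9 at {C}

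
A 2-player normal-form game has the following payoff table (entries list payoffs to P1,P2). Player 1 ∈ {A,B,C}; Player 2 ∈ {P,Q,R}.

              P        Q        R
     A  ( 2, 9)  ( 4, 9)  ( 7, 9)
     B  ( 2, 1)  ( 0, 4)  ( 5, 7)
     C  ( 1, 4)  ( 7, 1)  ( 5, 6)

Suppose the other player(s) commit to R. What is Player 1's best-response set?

BR_1 = {A}

u_1(A vs R) = 7
u_1(B vs R) = 5
u_1(C vs R) = 5
max payoff 7 at {A}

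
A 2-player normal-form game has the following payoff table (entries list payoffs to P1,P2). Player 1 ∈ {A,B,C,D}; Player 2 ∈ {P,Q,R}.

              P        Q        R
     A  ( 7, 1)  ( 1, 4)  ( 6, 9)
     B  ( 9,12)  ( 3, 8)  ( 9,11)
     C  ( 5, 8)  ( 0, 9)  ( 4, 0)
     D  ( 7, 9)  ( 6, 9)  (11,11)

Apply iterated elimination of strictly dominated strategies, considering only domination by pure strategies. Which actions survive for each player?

P1 drop A (B beats it: P:9>7 Q:3>1 R:9>6)
P1 drop C (B beats it: P:9>5 Q:3>0 R:9>4)
P2 drop Q (R beats it: B:11>8 D:11>9)
P1→{B,D} P2→{P,R}

IESDS → P1:{B,D} P2:{P,R}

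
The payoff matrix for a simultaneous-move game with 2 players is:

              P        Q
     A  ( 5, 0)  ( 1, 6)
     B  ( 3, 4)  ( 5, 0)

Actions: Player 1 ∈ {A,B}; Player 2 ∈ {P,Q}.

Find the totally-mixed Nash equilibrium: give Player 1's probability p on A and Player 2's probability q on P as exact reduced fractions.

P1 mixes 2/5 on A; P2 mixes 2/3 on P

P1 indiff ⇒ q·5+(1-q)·1 = q·3+(1-q)·5 ⇒ q(2) = (1-q)(4) ⇒ q = 2/3
P2 indiff ⇒ p·0+(1-p)·4 = p·6+(1-p)·0 ⇒ p(-6) = (1-p)(-4) ⇒ p = 2/5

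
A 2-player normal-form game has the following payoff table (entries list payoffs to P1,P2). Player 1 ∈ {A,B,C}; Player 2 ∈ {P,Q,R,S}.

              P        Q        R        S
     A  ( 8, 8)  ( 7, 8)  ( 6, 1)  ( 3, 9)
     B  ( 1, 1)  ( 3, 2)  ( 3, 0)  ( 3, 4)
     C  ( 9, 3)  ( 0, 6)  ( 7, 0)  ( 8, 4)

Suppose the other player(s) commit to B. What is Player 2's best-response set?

u_2(P vs B) = 1
u_2(Q vs B) = 2
u_2(R vs B) = 0
u_2(S vs B) = 4
max payoff 4 at {S}

BR_2 = {S}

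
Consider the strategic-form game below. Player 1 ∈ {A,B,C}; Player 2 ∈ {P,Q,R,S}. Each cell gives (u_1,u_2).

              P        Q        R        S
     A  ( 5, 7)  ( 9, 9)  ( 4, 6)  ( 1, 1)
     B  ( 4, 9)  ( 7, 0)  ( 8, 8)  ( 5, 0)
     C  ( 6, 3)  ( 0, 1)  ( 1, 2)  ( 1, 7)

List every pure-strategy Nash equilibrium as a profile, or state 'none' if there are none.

Nash profiles: (A,Q)

(A,P): not NE [P1→C gives 6>5; P2→Q gives 9>7]
(A,Q): NE
(A,R): not NE [P1→B gives 8>4; P2→Q gives 9>6]
(A,S): not NE [P1→B gives 5>1; P2→Q gives 9>1]
(B,P): not NE [P1→C gives 6>4]
(B,Q): not NE [P1→A gives 9>7; P2→P gives 9>0]
(B,R): not NE [P2→P gives 9>8]
(B,S): not NE [P2→P gives 9>0]
(C,P): not NE [P2→S gives 7>3]
(C,Q): not NE [P1→A gives 9>0; P2→S gives 7>1]
(C,R): not NE [P1→B gives 8>1; P2→S gives 7>2]
(C,S): not NE [P1→B gives 5>1]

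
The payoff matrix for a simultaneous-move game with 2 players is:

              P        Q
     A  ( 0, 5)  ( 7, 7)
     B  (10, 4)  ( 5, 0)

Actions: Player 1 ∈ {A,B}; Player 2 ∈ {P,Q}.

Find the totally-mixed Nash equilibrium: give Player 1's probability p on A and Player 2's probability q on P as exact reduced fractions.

P1 mixes 2/3 on A; P2 mixes 1/6 on P

P1 indiff ⇒ q·0+(1-q)·7 = q·10+(1-q)·5 ⇒ q(-10) = (1-q)(-2) ⇒ q = 1/6
P2 indiff ⇒ p·5+(1-p)·4 = p·7+(1-p)·0 ⇒ p(-2) = (1-p)(-4) ⇒ p = 2/3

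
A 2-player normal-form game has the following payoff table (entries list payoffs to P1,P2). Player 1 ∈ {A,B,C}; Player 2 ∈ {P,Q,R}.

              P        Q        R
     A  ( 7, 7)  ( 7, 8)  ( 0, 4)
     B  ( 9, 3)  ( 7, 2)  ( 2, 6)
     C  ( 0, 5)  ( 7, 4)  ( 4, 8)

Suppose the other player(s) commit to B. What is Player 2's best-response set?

u_2(P vs B) = 3
u_2(Q vs B) = 2
u_2(R vs B) = 6
max payoff 6 at {R}

argmax u_2 = {R}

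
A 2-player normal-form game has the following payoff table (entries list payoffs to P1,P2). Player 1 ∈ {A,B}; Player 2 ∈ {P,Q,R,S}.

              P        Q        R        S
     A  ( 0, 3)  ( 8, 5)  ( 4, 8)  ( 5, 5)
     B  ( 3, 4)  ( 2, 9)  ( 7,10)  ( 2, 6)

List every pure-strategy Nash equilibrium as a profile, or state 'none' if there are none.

(A,P): not NE [P1→B gives 3>0; P2→R gives 8>3]
(A,Q): not NE [P2→R gives 8>5]
(A,R): not NE [P1→B gives 7>4]
(A,S): not NE [P2→R gives 8>5]
(B,P): not NE [P2→R gives 10>4]
(B,Q): not NE [P1→A gives 8>2; P2→R gives 10>9]
(B,R): NE
(B,S): not NE [P1→A gives 5>2; P2→R gives 10>6]

PSNE = {(B,R)}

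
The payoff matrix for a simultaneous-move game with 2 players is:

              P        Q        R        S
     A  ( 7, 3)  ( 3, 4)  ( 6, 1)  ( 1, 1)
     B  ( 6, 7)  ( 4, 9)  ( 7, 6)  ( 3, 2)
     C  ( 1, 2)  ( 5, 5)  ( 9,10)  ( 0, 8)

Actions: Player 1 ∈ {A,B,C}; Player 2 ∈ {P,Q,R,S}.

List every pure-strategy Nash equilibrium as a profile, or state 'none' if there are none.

(A,P): not NE [P2→Q gives 4>3]
(A,Q): not NE [P1→C gives 5>3]
(A,R): not NE [P1→C gives 9>6; P2→Q gives 4>1]
(A,S): not NE [P1→B gives 3>1; P2→Q gives 4>1]
(B,P): not NE [P1→A gives 7>6; P2→Q gives 9>7]
(B,Q): not NE [P1→C gives 5>4]
(B,R): not NE [P1→C gives 9>7; P2→Q gives 9>6]
(B,S): not NE [P2→Q gives 9>2]
(C,P): not NE [P1→A gives 7>1; P2→R gives 10>2]
(C,Q): not NE [P2→R gives 10>5]
(C,R): NE
(C,S): not NE [P1→B gives 3>0; P2→R gives 10>8]

Nash profiles: (C,R)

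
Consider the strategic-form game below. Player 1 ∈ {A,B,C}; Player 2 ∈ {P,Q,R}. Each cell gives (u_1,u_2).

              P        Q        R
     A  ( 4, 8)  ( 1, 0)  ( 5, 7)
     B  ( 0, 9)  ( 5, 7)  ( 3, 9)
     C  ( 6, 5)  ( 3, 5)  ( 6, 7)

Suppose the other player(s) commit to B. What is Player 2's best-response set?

u_2(P vs B) = 9
u_2(Q vs B) = 7
u_2(R vs B) = 9
max payoff 9 at {P,R}

BR_2 = {P,R}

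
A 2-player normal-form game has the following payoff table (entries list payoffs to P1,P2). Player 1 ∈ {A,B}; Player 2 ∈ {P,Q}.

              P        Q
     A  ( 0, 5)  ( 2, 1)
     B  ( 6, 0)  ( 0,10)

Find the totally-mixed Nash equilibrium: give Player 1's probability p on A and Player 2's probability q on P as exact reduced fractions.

(p,q) = (5/7, 1/4)

P1 indiff ⇒ q·0+(1-q)·2 = q·6+(1-q)·0 ⇒ q(-6) = (1-q)(-2) ⇒ q = 1/4
P2 indiff ⇒ p·5+(1-p)·0 = p·1+(1-p)·10 ⇒ p(4) = (1-p)(10) ⇒ p = 5/7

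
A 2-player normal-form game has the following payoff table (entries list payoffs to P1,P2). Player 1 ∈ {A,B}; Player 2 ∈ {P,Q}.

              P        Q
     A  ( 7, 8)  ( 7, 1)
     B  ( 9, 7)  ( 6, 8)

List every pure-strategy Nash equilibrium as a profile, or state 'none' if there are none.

(A,P): not NE [P1→B gives 9>7]
(A,Q): not NE [P2→P gives 8>1]
(B,P): not NE [P2→Q gives 8>7]
(B,Q): not NE [P1→A gives 7>6]

PSNE: ∅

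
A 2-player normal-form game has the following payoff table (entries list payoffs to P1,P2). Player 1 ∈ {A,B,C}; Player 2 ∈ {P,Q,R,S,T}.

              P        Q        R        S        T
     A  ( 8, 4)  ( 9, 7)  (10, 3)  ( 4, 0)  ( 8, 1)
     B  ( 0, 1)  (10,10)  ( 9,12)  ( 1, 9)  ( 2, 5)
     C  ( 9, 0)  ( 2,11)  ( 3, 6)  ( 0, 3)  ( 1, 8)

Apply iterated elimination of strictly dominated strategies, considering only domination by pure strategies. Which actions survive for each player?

Remaining: P1:{A,B} P2:{Q,R}

P2 drop P (Q beats it: A:7>4 B:10>1 C:11>0)
P1 drop C (A beats it: Q:9>2 R:10>3 S:4>0 T:8>1)
P2 drop S (Q beats it: A:7>0 B:10>9)
P2 drop T (Q beats it: A:7>1 B:10>5)
P1→{A,B} P2→{Q,R}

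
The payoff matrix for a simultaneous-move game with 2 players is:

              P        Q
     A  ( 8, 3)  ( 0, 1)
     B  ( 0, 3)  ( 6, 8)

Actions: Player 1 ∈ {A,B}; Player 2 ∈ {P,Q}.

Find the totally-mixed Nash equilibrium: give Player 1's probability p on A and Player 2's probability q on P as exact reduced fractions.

(p,q) = (5/7, 3/7)

P1 indiff ⇒ q·8+(1-q)·0 = q·0+(1-q)·6 ⇒ q(8) = (1-q)(6) ⇒ q = 3/7
P2 indiff ⇒ p·3+(1-p)·3 = p·1+(1-p)·8 ⇒ p(2) = (1-p)(5) ⇒ p = 5/7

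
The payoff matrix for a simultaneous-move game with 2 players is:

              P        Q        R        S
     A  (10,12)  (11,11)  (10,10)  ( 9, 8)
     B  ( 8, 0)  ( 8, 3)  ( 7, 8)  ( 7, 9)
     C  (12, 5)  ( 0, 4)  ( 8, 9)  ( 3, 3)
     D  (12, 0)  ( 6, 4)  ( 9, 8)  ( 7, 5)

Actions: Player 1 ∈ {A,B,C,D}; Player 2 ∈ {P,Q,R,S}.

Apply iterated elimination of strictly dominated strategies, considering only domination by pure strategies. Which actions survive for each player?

Survivors P1:{A,C,D} P2:{P,Q,R}

P1 drop B (A beats it: P:10>8 Q:11>8 R:10>7 S:9>7)
P2 drop S (R beats it: A:10>8 C:9>3 D:8>5)
P1→{A,C,D} P2→{P,Q,R}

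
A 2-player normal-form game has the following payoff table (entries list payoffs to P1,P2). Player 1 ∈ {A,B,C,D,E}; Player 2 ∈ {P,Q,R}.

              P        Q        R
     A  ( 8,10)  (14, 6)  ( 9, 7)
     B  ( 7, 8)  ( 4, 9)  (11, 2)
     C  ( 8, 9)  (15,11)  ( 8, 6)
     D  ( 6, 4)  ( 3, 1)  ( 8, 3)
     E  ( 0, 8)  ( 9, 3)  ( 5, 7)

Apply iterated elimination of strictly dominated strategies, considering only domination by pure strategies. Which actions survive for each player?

P1 drop D (A beats it: P:8>6 Q:14>3 R:9>8)
P1 drop E (A beats it: P:8>0 Q:14>9 R:9>5)
P2 drop R (P beats it: A:10>7 B:8>2 C:9>6)
P1 drop B (A beats it: P:8>7 Q:14>4)
P1→{A,C} P2→{P,Q}

Survivors P1:{A,C} P2:{P,Q}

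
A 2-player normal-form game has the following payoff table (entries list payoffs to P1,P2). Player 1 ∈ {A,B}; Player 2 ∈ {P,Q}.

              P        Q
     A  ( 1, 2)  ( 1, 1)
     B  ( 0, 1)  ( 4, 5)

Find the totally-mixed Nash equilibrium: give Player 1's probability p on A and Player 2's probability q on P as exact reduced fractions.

P1 indiff ⇒ q·1+(1-q)·1 = q·0+(1-q)·4 ⇒ q(1) = (1-q)(3) ⇒ q = 3/4
P2 indiff ⇒ p·2+(1-p)·1 = p·1+(1-p)·5 ⇒ p(1) = (1-p)(4) ⇒ p = 4/5

P1 mixes 4/5 on A; P2 mixes 3/4 on P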